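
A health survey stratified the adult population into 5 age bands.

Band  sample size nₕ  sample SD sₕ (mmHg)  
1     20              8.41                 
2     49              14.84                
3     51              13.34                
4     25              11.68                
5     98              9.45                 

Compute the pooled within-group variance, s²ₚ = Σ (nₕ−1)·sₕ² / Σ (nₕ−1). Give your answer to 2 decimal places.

1: (20−1)·8.41² = 19·70.7281 = 1343.8339
2: (49−1)·14.84² = 48·220.2256 = 10570.8288
3: (51−1)·13.34² = 50·177.9556 = 8897.78
4: (25−1)·11.68² = 24·136.4224 = 3274.1376
5: (98−1)·9.45² = 97·89.3025 = 8662.3425
Numerator = 32748.9228; denominator = Σ(nₕ−1) = 238.
s²ₚ = 32748.9228/238 = 137.6005... → 137.60.

137.60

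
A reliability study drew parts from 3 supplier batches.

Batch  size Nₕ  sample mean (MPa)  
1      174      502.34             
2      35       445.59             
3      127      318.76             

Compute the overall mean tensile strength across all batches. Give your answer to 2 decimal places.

x̄_st = (Σ Nₕx̄ₕ) / (Σ Nₕ) = (174·502.34 + 35·445.59 + 127·318.76) / 336
= 143485.33 / 336 = 427.0397... → 427.04.

427.04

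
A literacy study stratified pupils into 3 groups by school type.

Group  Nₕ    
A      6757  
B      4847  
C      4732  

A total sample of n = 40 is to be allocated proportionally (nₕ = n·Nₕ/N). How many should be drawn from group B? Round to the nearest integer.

N = 6757 + 4847 + 4732 = 16336.
n_B = 40·4847/16336 = 11.868... → 12.

12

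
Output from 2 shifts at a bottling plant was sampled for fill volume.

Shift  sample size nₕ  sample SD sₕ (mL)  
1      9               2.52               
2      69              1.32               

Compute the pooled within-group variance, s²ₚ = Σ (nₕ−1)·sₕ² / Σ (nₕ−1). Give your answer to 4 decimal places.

2.2275

1: (9−1)·2.52² = 8·6.3504 = 50.8032
2: (69−1)·1.32² = 68·1.7424 = 118.4832
Numerator = 169.2864; denominator = Σ(nₕ−1) = 76.
s²ₚ = 169.2864/76 = 2.227453... → 2.2275.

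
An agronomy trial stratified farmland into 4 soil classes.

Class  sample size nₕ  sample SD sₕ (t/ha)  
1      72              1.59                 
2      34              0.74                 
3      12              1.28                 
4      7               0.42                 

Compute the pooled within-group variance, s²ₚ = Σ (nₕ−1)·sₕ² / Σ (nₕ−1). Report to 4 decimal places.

Degrees of freedom: 71 + 33 + 11 + 6 = 121.
Σ(nₕ−1)sₕ² = 71·2.5281 + 33·0.5476 + 11·1.6384 + 6·0.1764 = 216.6467.
s²ₚ = 216.6467 / 121 = 1.790469... → 1.7905.

1.7905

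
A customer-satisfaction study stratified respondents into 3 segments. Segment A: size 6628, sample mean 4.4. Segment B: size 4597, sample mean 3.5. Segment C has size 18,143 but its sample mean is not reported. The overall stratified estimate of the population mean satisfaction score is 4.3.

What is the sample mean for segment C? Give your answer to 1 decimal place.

N = 6628 + 4597 + 18143 = 29368.
Overall total = μ·N = 4.3·29368 = 126282.4.
Subtract the known strata: 6628·4.4 + 4597·3.5 = 45252.7.
Remaining total for segment C: 126282.4 − 45252.7 = 81029.7.
Divide by its size: 81029.7 / 18143 = 4.466... → 4.5.

4.5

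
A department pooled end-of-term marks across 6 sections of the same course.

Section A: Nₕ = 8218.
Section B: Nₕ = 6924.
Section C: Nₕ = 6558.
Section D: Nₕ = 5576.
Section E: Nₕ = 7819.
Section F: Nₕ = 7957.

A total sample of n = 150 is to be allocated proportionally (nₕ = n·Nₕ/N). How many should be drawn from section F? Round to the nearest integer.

28

N = 8218 + 6924 + 6558 + 5576 + 7819 + 7957 = 43052.
n_F = 150·7957/43052 = 27.723... → 28.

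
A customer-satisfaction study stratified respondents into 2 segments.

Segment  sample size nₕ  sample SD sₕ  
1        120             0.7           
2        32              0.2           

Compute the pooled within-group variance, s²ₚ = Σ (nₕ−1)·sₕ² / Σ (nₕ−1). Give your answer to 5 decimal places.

0.39700

1: (120−1)·0.7² = 119·0.49 = 58.31
2: (32−1)·0.2² = 31·0.04 = 1.24
Numerator = 59.55; denominator = Σ(nₕ−1) = 150.
s²ₚ = 59.55/150 = 0.397 → 0.39700.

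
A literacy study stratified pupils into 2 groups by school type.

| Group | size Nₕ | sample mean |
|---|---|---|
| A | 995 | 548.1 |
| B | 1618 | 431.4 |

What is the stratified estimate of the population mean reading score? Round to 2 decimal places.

475.84

N = 995 + 1618 = 2613.
The stratified mean weights each stratum mean by its population share Nₕ/N.
Σ Nₕx̄ₕ = 995·548.1 + 1618·431.4 = 545359.5 + 698005.2 = 1243364.7.
Divide by N: 1243364.7 / 2613 = 475.8380... → 475.84.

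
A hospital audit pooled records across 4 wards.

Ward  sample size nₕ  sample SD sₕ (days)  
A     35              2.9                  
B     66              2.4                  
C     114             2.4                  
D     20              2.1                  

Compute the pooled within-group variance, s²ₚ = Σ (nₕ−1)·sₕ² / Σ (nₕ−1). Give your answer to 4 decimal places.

A: (35−1)·2.9² = 34·8.41 = 285.94
B: (66−1)·2.4² = 65·5.76 = 374.4
C: (114−1)·2.4² = 113·5.76 = 650.88
D: (20−1)·2.1² = 19·4.41 = 83.79
Numerator = 1395.01; denominator = Σ(nₕ−1) = 231.
s²ₚ = 1395.01/231 = 6.039004... → 6.0390.

6.0390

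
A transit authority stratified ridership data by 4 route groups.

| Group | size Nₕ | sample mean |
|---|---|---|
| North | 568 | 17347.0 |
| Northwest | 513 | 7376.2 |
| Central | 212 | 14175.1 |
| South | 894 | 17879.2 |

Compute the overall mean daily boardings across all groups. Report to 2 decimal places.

14918.25

N = 2187; weights Wₕ = Nₕ/N = (0.2597, 0.2346, 0.0969, 0.4088).
x̄_st = Σ Wₕ·x̄ₕ = 0.2597·17347.0 + 0.2346·7376.2 + 0.0969·14175.1 + 0.4088·17879.2 ≈ 14918.2499...
→ 14918.25.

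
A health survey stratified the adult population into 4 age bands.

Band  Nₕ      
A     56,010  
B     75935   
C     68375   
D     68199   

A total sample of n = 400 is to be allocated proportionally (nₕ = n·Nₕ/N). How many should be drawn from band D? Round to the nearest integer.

102

N = 56010 + 75935 + 68375 + 68199 = 268519.
n_D = 400·68199/268519 = 101.593... → 102.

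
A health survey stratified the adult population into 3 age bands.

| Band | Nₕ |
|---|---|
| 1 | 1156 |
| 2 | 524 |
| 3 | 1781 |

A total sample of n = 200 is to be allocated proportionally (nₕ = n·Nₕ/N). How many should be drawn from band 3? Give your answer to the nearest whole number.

Share of band 3 = 1781/3461 = 0.51459.
Allocate 200 × 0.51459 = 102.918... → 103.

103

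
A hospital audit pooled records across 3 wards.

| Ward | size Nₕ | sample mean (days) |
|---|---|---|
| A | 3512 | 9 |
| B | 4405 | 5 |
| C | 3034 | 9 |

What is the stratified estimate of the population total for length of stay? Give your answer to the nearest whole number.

A: 3512·9 = 31608
B: 4405·5 = 22025
C: 3034·9 = 27306
τ̂ = Σ Nₕx̄ₕ = 80939.

80939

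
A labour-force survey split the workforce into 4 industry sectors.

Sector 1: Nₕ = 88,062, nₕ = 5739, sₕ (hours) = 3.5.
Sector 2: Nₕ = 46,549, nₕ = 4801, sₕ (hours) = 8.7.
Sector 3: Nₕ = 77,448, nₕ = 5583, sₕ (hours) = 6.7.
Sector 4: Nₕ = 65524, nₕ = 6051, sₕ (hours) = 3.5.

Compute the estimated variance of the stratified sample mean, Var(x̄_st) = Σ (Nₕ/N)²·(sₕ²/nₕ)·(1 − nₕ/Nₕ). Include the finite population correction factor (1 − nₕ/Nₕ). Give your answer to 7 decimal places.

0.0012816

N = 277583. Term for each stratum: Wₕ²sₕ²/nₕ·(1−nₕ/Nₕ).
Var(x̄_st) = 0.0002008278 + 0.0003976190 + 0.0005807964 + 0.0001023867 = 0.0012816298 → 0.0012816.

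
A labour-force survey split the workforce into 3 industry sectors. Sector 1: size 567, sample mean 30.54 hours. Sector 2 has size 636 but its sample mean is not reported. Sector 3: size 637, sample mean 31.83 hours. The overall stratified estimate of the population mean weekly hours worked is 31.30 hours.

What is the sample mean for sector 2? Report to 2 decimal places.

N = 567 + 636 + 637 = 1840.
Overall total = μ·N = 31.30·1840 = 57592.
Subtract the known strata: 567·30.54 + 637·31.83 = 37591.89.
Remaining total for sector 2: 57592 − 37591.89 = 20000.11.
Divide by its size: 20000.11 / 636 = 31.4467... → 31.45.

31.45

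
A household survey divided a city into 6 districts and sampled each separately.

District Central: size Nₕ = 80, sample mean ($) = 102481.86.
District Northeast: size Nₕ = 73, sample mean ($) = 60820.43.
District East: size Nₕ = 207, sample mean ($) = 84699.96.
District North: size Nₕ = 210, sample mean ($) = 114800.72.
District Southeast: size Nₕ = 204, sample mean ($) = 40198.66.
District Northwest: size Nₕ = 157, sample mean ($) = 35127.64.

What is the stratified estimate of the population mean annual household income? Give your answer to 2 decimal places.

73034.42

N = 931; weights Wₕ = Nₕ/N = (0.0859, 0.0784, 0.2223, 0.2256, 0.2191, 0.1686).
x̄_st = Σ Wₕ·x̄ₕ = 0.0859·102481.86 + 0.0784·60820.43 + 0.2223·84699.96 + 0.2256·114800.72 + 0.2191·40198.66 + 0.1686·35127.64 ≈ 73034.4245...
→ 73034.42.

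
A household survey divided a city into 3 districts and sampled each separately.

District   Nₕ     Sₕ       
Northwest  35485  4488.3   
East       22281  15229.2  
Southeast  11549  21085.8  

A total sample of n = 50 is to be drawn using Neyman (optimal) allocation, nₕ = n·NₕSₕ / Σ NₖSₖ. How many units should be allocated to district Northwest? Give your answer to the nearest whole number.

Northwest: NₕSₕ = 35485·4488.3 = 159267325.5
East: NₕSₕ = 22281·15229.2 = 339321805.2
Southeast: NₕSₕ = 11549·21085.8 = 243519904.2
Σ NₕSₕ = 742109034.9.
n_Northwest = 50·159267325.5/742109034.9 = 10.731... → 11.

11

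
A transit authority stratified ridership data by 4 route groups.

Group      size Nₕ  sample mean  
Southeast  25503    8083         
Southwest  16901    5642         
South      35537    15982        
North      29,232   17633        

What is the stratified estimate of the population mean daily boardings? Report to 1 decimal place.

x̄_st = (Σ Nₕx̄ₕ) / (Σ Nₕ) = (25503·8083 + 16901·5642 + 35537·15982 + 29232·17633) / 107173
= 1384896381 / 107173 = 12922.064... → 12922.1.

12922.1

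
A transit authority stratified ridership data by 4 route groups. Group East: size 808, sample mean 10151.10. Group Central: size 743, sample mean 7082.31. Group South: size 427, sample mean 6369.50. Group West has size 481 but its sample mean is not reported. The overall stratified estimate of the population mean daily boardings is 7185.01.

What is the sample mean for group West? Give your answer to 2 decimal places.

3085.07

N = 808 + 743 + 427 + 481 = 2459.
Overall total = μ·N = 7185.01·2459 = 17667939.59.
Subtract the known strata: 808·10151.10 + 743·7082.31 + 427·6369.50 = 16184021.63.
Remaining total for group West: 17667939.59 − 16184021.63 = 1483917.96.
Divide by its size: 1483917.96 / 481 = 3085.0685... → 3085.07.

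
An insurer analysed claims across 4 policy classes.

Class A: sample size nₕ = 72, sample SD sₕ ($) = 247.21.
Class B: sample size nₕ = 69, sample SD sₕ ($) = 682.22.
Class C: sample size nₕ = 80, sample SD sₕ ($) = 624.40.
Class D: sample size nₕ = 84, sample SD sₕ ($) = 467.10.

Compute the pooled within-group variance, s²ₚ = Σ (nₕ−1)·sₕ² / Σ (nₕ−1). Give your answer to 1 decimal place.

282050.3

A: (72−1)·247.21² = 71·61112.7841 = 4339007.6711
B: (69−1)·682.22² = 68·465424.1284 = 31648840.7312
C: (80−1)·624.40² = 79·389875.36 = 30800153.44
D: (84−1)·467.10² = 83·218182.41 = 18109140.03
Numerator = 84897141.8723; denominator = Σ(nₕ−1) = 301.
s²ₚ = 84897141.8723/301 = 282050.305... → 282050.3.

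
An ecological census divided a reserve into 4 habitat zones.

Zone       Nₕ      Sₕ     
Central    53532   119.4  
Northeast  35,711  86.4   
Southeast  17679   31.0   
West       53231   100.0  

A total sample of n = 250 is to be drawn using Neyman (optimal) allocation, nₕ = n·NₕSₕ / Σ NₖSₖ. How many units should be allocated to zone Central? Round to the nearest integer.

104

Σ NₕSₕ = 53532·119.4 + 35711·86.4 + 17679·31.0 + 53231·100.0 = 15348300.2.
Share for Central: 6391720.8/15348300.2 = 0.41644.
n_Central = 250 × 0.41644 = 104.111... → 104.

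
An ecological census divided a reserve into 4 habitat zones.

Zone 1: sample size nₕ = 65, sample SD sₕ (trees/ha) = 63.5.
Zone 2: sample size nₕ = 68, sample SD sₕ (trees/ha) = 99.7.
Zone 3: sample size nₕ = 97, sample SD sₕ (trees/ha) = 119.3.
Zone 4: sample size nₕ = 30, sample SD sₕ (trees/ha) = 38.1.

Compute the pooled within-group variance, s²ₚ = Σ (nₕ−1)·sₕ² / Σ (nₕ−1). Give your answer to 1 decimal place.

9111.2

1: (65−1)·63.5² = 64·4032.25 = 258064
2: (68−1)·99.7² = 67·9940.09 = 665986.03
3: (97−1)·119.3² = 96·14232.49 = 1366319.04
4: (30−1)·38.1² = 29·1451.61 = 42096.69
Numerator = 2332465.76; denominator = Σ(nₕ−1) = 256.
s²ₚ = 2332465.76/256 = 9111.194... → 9111.2.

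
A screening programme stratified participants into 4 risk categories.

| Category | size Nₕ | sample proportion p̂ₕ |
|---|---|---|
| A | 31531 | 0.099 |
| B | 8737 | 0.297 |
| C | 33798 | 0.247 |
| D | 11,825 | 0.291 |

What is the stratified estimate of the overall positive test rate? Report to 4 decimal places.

0.2038

Wₕ = Nₕ/N with N = 85891: 0.3671, 0.1017, 0.3935, 0.1377.
p̂_st = 0.3671·0.099 + 0.1017·0.297 + 0.3935·0.247 + 0.1377·0.291 ≈ 0.203812... → 0.2038.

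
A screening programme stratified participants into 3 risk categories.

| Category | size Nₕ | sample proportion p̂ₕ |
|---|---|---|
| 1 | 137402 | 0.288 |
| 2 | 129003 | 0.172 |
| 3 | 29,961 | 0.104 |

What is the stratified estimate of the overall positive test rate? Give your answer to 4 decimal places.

Wₕ = Nₕ/N with N = 296366: 0.4636, 0.4353, 0.1011.
p̂_st = 0.4636·0.288 + 0.4353·0.172 + 0.1011·0.104 ≈ 0.218906... → 0.2189.

0.2189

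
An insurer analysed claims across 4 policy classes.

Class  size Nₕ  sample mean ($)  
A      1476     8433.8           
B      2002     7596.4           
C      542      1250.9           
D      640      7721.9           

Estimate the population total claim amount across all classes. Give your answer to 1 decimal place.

33276285.4

Population total = Σ Nₕ·x̄ₕ (each stratum's size times its mean).
1476·8433.8 + 2002·7596.4 + 542·1250.9 + 640·7721.9 = 12448288.8 + 15207992.8 + 677987.8 + 4942016 = 33276285.4.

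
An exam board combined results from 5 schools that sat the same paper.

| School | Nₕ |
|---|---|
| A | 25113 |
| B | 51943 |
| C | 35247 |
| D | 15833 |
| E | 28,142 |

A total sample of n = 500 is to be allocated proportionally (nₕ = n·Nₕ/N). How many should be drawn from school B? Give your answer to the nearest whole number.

N = 25113 + 51943 + 35247 + 15833 + 28142 = 156278.
n_B = 500·51943/156278 = 166.188... → 166.

166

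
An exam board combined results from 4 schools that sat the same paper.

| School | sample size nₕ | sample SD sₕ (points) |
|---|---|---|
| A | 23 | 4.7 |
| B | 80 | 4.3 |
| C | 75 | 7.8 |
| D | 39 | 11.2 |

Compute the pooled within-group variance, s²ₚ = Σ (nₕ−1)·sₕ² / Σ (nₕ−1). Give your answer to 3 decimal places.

52.655

A: (23−1)·4.7² = 22·22.09 = 485.98
B: (80−1)·4.3² = 79·18.49 = 1460.71
C: (75−1)·7.8² = 74·60.84 = 4502.16
D: (39−1)·11.2² = 38·125.44 = 4766.72
Numerator = 11215.57; denominator = Σ(nₕ−1) = 213.
s²ₚ = 11215.57/213 = 52.65526... → 52.655.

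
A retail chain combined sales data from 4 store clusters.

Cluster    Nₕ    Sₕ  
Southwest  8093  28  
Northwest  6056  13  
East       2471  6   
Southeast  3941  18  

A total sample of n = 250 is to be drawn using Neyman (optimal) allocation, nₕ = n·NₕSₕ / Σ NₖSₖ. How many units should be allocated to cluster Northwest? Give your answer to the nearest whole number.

50

Southwest: NₕSₕ = 8093·28 = 226604
Northwest: NₕSₕ = 6056·13 = 78728
East: NₕSₕ = 2471·6 = 14826
Southeast: NₕSₕ = 3941·18 = 70938
Σ NₕSₕ = 391096.
n_Northwest = 250·78728/391096 = 50.325... → 50.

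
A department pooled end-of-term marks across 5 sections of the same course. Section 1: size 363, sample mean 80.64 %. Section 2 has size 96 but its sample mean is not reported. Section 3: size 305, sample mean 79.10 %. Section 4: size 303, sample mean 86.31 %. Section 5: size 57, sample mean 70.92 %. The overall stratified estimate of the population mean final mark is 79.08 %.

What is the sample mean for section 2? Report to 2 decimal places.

55.14

Σ Nₕx̄ₕ = N·μ, so 96·x̄_2 = 1124·79.08 − (363·80.64 + 305·79.10 + 303·86.31 + 57·70.92).
= 88885.92 − 83592.19 = 5293.73.
x̄_2 = 5293.73 / 96 = 55.1430... → 55.14.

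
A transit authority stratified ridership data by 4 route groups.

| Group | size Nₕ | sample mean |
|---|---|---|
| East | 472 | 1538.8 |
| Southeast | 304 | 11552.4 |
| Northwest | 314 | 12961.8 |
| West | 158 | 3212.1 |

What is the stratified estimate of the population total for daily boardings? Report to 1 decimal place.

8815760.2

Population total = Σ Nₕ·x̄ₕ (each stratum's size times its mean).
472·1538.8 + 304·11552.4 + 314·12961.8 + 158·3212.1 = 726313.6 + 3511929.6 + 4070005.2 + 507511.8 = 8815760.2.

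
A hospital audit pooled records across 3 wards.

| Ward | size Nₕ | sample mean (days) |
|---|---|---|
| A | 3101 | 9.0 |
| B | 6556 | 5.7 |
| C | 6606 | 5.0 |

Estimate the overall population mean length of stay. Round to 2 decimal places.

6.04

x̄_st = (Σ Nₕx̄ₕ) / (Σ Nₕ) = (3101·9.0 + 6556·5.7 + 6606·5.0) / 16263
= 98308.2 / 16263 = 6.0449... → 6.04.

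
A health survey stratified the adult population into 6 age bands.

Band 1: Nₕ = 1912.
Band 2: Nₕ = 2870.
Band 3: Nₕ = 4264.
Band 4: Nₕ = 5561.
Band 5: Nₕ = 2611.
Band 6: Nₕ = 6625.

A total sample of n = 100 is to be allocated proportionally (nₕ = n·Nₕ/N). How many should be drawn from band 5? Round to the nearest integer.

N = 1912 + 2870 + 4264 + 5561 + 2611 + 6625 = 23843.
n_5 = 100·2611/23843 = 10.951... → 11.

11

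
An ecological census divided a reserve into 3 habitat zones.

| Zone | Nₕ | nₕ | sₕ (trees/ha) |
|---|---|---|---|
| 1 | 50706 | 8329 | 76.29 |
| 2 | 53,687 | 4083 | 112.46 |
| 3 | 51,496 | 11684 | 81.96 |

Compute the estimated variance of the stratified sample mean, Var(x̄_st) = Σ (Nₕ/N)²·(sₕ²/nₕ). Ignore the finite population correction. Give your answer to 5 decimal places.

0.50406

N = 155889. Term for each stratum: Wₕ²sₕ²/nₕ.
Var(x̄_st) = 0.07393160 + 0.36738727 + 0.06273767 = 0.50405655 → 0.50406.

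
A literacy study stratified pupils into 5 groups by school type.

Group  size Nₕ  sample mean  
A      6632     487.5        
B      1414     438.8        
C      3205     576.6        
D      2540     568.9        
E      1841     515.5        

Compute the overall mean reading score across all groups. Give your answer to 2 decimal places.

517.89

x̄_st = (Σ Nₕx̄ₕ) / (Σ Nₕ) = (6632·487.5 + 1414·438.8 + 3205·576.6 + 2540·568.9 + 1841·515.5) / 15632
= 8095607.7 / 15632 = 517.8869... → 517.89.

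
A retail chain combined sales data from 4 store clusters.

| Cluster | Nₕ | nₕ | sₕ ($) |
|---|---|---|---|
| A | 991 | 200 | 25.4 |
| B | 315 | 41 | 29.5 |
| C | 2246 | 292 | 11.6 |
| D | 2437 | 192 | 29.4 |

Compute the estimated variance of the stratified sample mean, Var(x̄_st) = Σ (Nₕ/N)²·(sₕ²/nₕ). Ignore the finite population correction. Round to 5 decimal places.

0.95726

N = 5989; Wₕ = Nₕ/N.
cluster A: (991/5989)²·25.4²/200 = 0.08832347
cluster B: (315/5989)²·29.5²/41 = 0.05871819
cluster C: (2246/5989)²·11.6²/292 = 0.06481030
cluster D: (2437/5989)²·29.4²/192 = 0.74541111
Sum = 0.95726307 → 0.95726.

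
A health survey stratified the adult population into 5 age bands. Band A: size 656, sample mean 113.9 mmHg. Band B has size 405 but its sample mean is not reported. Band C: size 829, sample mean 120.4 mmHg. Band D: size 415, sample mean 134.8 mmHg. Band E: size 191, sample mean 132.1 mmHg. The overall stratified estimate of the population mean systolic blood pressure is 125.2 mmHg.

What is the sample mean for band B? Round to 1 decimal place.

140.2

Σ Nₕx̄ₕ = N·μ, so 405·x̄_B = 2496·125.2 − (656·113.9 + 829·120.4 + 415·134.8 + 191·132.1).
= 312499.2 − 255703.1 = 56796.1.
x̄_B = 56796.1 / 405 = 140.237... → 140.2.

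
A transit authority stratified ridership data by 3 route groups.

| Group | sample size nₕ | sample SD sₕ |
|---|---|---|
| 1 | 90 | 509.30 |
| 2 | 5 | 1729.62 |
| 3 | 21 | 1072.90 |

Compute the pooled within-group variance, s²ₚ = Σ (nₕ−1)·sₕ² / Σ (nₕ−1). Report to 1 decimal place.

513929.4

Degrees of freedom: 89 + 4 + 20 = 113.
Σ(nₕ−1)sₕ² = 89·259386.49 + 4·2991585.3444 + 20·1151114.41 = 58074027.1876.
s²ₚ = 58074027.1876 / 113 = 513929.444... → 513929.4.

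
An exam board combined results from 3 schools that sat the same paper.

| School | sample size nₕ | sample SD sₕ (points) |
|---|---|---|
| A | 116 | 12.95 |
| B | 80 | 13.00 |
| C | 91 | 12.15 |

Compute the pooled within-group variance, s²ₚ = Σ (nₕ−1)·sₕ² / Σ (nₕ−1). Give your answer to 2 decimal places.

A: (116−1)·12.95² = 115·167.7025 = 19285.7875
B: (80−1)·13.00² = 79·169 = 13351
C: (91−1)·12.15² = 90·147.6225 = 13286.025
Numerator = 45922.8125; denominator = Σ(nₕ−1) = 284.
s²ₚ = 45922.8125/284 = 161.7000... → 161.70.

161.70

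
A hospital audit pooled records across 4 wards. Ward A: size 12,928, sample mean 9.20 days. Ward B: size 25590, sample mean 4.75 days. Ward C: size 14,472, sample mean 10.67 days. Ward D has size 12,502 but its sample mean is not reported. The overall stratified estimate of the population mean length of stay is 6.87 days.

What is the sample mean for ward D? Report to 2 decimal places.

N = 12928 + 25590 + 14472 + 12502 = 65492.
Overall total = μ·N = 6.87·65492 = 449930.04.
Subtract the known strata: 12928·9.20 + 25590·4.75 + 14472·10.67 = 394906.34.
Remaining total for ward D: 449930.04 − 394906.34 = 55023.7.
Divide by its size: 55023.7 / 12502 = 4.4012... → 4.40.

4.40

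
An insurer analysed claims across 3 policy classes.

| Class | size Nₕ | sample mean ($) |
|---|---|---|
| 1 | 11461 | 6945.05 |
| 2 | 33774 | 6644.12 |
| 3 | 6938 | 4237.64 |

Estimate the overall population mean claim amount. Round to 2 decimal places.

x̄_st = (Σ Nₕx̄ₕ) / (Σ Nₕ) = (11461·6945.05 + 33774·6644.12 + 6938·4237.64) / 52173
= 333396473.25 / 52173 = 6390.2109... → 6390.21.

6390.21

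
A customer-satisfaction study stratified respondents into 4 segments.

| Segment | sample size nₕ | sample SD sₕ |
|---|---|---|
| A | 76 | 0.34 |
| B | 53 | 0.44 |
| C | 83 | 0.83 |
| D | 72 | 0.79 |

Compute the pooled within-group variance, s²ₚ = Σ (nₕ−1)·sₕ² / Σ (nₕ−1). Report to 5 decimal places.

A: (76−1)·0.34² = 75·0.1156 = 8.67
B: (53−1)·0.44² = 52·0.1936 = 10.0672
C: (83−1)·0.83² = 82·0.6889 = 56.4898
D: (72−1)·0.79² = 71·0.6241 = 44.3111
Numerator = 119.5381; denominator = Σ(nₕ−1) = 280.
s²ₚ = 119.5381/280 = 0.4269218... → 0.42692.

0.42692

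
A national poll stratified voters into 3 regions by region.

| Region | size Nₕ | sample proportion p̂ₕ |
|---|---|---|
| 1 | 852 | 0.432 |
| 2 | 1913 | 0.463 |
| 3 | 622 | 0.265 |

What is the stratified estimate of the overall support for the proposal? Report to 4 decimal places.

N = 852 + 1913 + 622 = 3387.
Overall proportion = Σ (Nₕ/N)·p̂ₕ.
Σ Nₕp̂ₕ = 368.064 + 885.719 + 164.83 = 1418.613.
1418.613 / 3387 = 0.418841... → 0.4188.

0.4188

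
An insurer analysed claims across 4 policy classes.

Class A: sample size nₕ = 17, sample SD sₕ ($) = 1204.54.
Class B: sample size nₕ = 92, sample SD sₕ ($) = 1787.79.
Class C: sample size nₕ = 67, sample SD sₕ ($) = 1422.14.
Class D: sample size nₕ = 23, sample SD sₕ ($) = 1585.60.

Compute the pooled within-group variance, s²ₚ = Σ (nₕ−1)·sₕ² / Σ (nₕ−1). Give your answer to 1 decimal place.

Degrees of freedom: 16 + 91 + 66 + 22 = 195.
Σ(nₕ−1)sₕ² = 16·1450916.6116 + 91·3196193.0841 + 66·2022482.1796 + 22·2514127.36 = 502862862.2123.
s²ₚ = 502862862.2123 / 195 = 2578783.909... → 2578783.9.

2578783.9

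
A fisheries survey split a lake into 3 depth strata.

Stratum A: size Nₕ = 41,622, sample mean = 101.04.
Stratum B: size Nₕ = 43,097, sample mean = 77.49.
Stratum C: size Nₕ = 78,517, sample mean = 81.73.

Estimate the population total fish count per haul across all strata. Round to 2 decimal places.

A: 41622·101.04 = 4205486.88
B: 43097·77.49 = 3339586.53
C: 78517·81.73 = 6417194.41
τ̂ = Σ Nₕx̄ₕ = 13962267.82.

13962267.82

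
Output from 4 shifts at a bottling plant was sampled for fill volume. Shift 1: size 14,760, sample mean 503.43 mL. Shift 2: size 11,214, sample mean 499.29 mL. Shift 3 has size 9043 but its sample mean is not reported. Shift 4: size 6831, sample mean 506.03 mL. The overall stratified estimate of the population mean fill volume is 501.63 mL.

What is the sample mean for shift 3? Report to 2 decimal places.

498.27

N = 14760 + 11214 + 9043 + 6831 = 41848.
Overall total = μ·N = 501.63·41848 = 20992212.24.
Subtract the known strata: 14760·503.43 + 11214·499.29 + 6831·506.03 = 16486355.79.
Remaining total for shift 3: 20992212.24 − 16486355.79 = 4505856.45.
Divide by its size: 4505856.45 / 9043 = 498.2701... → 498.27.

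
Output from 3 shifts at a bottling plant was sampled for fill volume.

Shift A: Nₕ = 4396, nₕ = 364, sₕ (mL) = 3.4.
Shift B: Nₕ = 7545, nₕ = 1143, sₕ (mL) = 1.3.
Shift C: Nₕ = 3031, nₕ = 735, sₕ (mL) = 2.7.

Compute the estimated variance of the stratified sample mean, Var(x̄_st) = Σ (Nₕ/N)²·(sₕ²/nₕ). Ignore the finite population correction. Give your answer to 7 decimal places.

N = 14972; Wₕ = Nₕ/N.
shift A: (4396/14972)²·3.4²/364 = 0.0027378660
shift B: (7545/14972)²·1.3²/1143 = 0.0003754908
shift C: (3031/14972)²·2.7²/735 = 0.0004064924
Sum = 0.0035198492 → 0.0035198.

0.0035198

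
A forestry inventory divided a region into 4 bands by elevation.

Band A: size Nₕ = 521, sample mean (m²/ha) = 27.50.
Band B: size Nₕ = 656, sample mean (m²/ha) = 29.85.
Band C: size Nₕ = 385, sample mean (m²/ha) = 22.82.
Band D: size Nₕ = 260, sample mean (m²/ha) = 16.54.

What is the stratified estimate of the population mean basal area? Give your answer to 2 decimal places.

25.79

x̄_st = (Σ Nₕx̄ₕ) / (Σ Nₕ) = (521·27.50 + 656·29.85 + 385·22.82 + 260·16.54) / 1822
= 46995.2 / 1822 = 25.7932... → 25.79.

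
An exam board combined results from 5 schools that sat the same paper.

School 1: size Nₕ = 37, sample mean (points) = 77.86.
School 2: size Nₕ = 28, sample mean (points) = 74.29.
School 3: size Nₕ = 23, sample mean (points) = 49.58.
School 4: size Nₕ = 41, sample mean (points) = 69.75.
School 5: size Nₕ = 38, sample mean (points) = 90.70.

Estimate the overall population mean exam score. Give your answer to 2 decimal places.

74.30

N = 167; weights Wₕ = Nₕ/N = (0.2216, 0.1677, 0.1377, 0.2455, 0.2275).
x̄_st = Σ Wₕ·x̄ₕ = 0.2216·77.86 + 0.1677·74.29 + 0.1377·49.58 + 0.2455·69.75 + 0.2275·90.70 ≈ 74.2972...
→ 74.30.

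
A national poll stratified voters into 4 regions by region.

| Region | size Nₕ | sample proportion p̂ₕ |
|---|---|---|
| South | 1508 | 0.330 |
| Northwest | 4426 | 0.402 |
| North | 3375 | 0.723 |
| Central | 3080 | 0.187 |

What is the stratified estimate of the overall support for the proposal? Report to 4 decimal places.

0.4272

Wₕ = Nₕ/N with N = 12389: 0.1217, 0.3573, 0.2724, 0.2486.
p̂_st = 0.1217·0.330 + 0.3573·0.402 + 0.2724·0.723 + 0.2486·0.187 ≈ 0.427232... → 0.4272.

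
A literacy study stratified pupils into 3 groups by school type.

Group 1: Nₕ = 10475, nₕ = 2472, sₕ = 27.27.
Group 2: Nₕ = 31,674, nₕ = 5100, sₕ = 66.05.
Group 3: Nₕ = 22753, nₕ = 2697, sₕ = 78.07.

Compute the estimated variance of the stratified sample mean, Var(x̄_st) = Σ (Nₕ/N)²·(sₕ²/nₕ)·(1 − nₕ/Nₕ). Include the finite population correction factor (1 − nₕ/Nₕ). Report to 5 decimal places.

N = 64902. Term for each stratum: Wₕ²sₕ²/nₕ·(1−nₕ/Nₕ).
Var(x̄_st) = 0.00598704 + 0.17093034 + 0.24482414 = 0.42174152 → 0.42174.

0.42174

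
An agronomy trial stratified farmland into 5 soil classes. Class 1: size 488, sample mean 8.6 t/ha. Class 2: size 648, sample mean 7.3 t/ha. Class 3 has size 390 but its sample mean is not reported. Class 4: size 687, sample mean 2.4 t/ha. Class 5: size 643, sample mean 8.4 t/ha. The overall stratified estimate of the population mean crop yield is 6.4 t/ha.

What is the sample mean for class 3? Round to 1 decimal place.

5.9

N = 488 + 648 + 390 + 687 + 643 = 2856.
Overall total = μ·N = 6.4·2856 = 18278.4.
Subtract the known strata: 488·8.6 + 648·7.3 + 687·2.4 + 643·8.4 = 15977.2.
Remaining total for class 3: 18278.4 − 15977.2 = 2301.2.
Divide by its size: 2301.2 / 390 = 5.901... → 5.9.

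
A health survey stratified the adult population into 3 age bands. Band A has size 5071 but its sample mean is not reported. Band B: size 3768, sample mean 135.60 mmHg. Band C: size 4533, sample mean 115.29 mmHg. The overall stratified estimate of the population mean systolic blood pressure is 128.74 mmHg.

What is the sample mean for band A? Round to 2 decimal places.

Σ Nₕx̄ₕ = N·μ, so 5071·x̄_A = 13372·128.74 − (3768·135.60 + 4533·115.29).
= 1721511.28 − 1033550.37 = 687960.91.
x̄_A = 687960.91 / 5071 = 135.6657... → 135.67.

135.67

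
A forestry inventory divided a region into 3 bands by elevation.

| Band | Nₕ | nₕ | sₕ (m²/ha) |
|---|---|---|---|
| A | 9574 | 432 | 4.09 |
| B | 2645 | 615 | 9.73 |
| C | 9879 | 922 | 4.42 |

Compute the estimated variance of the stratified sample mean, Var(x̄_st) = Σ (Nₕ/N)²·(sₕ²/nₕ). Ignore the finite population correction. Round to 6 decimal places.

N = 22098; Wₕ = Nₕ/N.
band A: (9574/22098)²·4.09²/432 = 0.007268483
band B: (2645/22098)²·9.73²/615 = 0.002205444
band C: (9879/22098)²·4.42²/922 = 0.004234807
Sum = 0.013708734 → 0.013709.

0.013709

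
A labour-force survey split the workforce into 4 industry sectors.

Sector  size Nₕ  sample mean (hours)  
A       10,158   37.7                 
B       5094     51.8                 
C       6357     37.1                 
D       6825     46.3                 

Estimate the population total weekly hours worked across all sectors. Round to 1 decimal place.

1198668.0

A: 10158·37.7 = 382956.6
B: 5094·51.8 = 263869.2
C: 6357·37.1 = 235844.7
D: 6825·46.3 = 315997.5
τ̂ = Σ Nₕx̄ₕ = 1198668.0.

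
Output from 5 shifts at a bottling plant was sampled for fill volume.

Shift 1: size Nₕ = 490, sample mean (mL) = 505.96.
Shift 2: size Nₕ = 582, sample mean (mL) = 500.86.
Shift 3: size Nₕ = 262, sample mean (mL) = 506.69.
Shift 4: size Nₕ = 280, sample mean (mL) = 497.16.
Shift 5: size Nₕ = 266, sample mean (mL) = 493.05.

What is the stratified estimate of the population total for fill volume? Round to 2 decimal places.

942529.80

1: 490·505.96 = 247920.4
2: 582·500.86 = 291500.52
3: 262·506.69 = 132752.78
4: 280·497.16 = 139204.8
5: 266·493.05 = 131151.3
τ̂ = Σ Nₕx̄ₕ = 942529.80.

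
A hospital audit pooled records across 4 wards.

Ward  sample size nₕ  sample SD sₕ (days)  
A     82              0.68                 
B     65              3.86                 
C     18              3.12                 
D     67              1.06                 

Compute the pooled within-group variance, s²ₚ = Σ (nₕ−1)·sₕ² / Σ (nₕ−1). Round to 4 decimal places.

Degrees of freedom: 81 + 64 + 17 + 66 = 228.
Σ(nₕ−1)sₕ² = 81·0.4624 + 64·14.8996 + 17·9.7344 + 66·1.1236 = 1230.6712.
s²ₚ = 1230.6712 / 228 = 5.397681... → 5.3977.

5.3977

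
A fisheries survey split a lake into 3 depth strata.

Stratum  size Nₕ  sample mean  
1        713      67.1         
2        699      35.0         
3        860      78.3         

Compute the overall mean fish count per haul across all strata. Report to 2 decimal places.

61.46

N = 713 + 699 + 860 = 2272.
Overall mean = Σ (Nₕ/N)·x̄ₕ — weight by population share, not a simple average.
Σ Nₕx̄ₕ = 713·67.1 + 699·35.0 + 860·78.3 = 47842.3 + 24465 + 67338 = 139645.3.
Divide by N: 139645.3 / 2272 = 61.4636... → 61.46.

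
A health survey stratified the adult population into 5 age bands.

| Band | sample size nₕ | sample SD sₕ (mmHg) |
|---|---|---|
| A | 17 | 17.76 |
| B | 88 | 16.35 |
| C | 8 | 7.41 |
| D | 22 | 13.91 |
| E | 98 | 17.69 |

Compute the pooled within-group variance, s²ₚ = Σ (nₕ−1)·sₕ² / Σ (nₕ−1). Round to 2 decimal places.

276.78

A: (17−1)·17.76² = 16·315.4176 = 5046.6816
B: (88−1)·16.35² = 87·267.3225 = 23257.0575
C: (8−1)·7.41² = 7·54.9081 = 384.3567
D: (22−1)·13.91² = 21·193.4881 = 4063.2501
E: (98−1)·17.69² = 97·312.9361 = 30354.8017
Numerator = 63106.1476; denominator = Σ(nₕ−1) = 228.
s²ₚ = 63106.1476/228 = 276.7813... → 276.78.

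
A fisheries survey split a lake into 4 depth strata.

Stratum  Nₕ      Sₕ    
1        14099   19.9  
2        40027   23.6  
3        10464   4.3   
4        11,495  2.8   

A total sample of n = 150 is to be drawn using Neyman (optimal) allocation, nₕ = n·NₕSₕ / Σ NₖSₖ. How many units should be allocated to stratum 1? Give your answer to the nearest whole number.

Σ NₕSₕ = 14099·19.9 + 40027·23.6 + 10464·4.3 + 11495·2.8 = 1302388.5.
Share for 1: 280570.1/1302388.5 = 0.21543.
n_1 = 150 × 0.21543 = 32.314... → 32.

32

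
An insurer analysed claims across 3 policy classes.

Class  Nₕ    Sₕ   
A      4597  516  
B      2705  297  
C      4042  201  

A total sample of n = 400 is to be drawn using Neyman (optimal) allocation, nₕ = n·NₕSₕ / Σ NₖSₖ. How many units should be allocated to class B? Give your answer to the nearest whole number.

A: NₕSₕ = 4597·516 = 2372052
B: NₕSₕ = 2705·297 = 803385
C: NₕSₕ = 4042·201 = 812442
Σ NₕSₕ = 3987879.
n_B = 400·803385/3987879 = 80.583... → 81.

81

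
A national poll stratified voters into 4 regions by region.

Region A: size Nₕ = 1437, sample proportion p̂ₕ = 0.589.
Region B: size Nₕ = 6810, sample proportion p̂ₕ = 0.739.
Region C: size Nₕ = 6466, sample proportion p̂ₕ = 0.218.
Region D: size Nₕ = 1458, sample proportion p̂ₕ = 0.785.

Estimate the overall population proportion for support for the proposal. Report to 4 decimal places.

0.5215

N = 1437 + 6810 + 6466 + 1458 = 16171.
Overall proportion = Σ (Nₕ/N)·p̂ₕ.
Σ Nₕp̂ₕ = 846.393 + 5032.59 + 1409.588 + 1144.53 = 8433.101.
8433.101 / 16171 = 0.521495... → 0.5215.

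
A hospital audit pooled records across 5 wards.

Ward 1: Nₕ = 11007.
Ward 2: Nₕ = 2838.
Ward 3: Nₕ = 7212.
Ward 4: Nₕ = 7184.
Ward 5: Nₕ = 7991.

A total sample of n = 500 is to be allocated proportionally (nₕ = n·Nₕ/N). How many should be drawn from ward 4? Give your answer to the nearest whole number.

99

Share of ward 4 = 7184/36232 = 0.19828.
Allocate 500 × 0.19828 = 99.139... → 99.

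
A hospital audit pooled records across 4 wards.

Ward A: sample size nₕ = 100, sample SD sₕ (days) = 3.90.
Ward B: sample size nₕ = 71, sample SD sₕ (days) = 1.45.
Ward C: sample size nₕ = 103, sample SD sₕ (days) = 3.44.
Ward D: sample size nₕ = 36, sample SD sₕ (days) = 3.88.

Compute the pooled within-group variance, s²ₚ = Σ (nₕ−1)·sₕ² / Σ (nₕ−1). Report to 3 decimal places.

Degrees of freedom: 99 + 70 + 102 + 35 = 306.
Σ(nₕ−1)sₕ² = 99·15.21 + 70·2.1025 + 102·11.8336 + 35·15.0544 = 3386.8962.
s²ₚ = 3386.8962 / 306 = 11.06829... → 11.068.

11.068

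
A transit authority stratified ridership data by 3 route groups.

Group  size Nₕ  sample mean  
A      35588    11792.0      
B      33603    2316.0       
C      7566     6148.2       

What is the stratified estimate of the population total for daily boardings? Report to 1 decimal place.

543995525.2

Estimate total by summing Nₕ·x̄ₕ over strata.
35588·11792.0 + 33603·2316.0 + 7566·6148.2 = 419653696 + 77824548 + 46517281.2 = 543995525.2.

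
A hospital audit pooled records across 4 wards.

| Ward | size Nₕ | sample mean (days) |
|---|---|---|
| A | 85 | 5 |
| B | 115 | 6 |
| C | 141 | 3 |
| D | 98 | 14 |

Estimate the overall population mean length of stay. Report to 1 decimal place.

6.6

N = 85 + 115 + 141 + 98 = 439.
Weight each subgroup mean by Nₕ/N and sum.
Σ Nₕx̄ₕ = 85·5 + 115·6 + 141·3 + 98·14 = 425 + 690 + 423 + 1372 = 2910.
Divide by N: 2910 / 439 = 6.629... → 6.6.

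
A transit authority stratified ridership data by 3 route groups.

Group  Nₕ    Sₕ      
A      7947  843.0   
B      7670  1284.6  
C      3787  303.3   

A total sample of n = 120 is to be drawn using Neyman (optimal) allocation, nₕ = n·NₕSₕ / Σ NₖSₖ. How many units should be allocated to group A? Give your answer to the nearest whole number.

45

A: NₕSₕ = 7947·843.0 = 6699321
B: NₕSₕ = 7670·1284.6 = 9852882
C: NₕSₕ = 3787·303.3 = 1148597.1
Σ NₕSₕ = 17700800.1.
n_A = 120·6699321/17700800.1 = 45.417... → 45.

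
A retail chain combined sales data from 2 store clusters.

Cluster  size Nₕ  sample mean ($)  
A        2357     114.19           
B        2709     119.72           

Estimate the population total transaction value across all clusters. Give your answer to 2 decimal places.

593467.31

Population total = Σ Nₕ·x̄ₕ (each stratum's size times its mean).
2357·114.19 + 2709·119.72 = 269145.83 + 324321.48 = 593467.31.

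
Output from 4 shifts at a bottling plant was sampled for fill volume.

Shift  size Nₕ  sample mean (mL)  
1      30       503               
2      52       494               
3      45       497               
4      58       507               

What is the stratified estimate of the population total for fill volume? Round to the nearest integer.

92549

Population total = Σ Nₕ·x̄ₕ (each stratum's size times its mean).
30·503 + 52·494 + 45·497 + 58·507 = 15090 + 25688 + 22365 + 29406 = 92549.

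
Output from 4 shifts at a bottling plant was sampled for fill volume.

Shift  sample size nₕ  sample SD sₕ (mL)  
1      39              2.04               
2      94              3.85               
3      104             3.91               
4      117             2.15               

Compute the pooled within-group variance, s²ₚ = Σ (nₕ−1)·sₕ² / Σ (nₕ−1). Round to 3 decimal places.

10.421

Degrees of freedom: 38 + 93 + 103 + 116 = 350.
Σ(nₕ−1)sₕ² = 38·4.1616 + 93·14.8225 + 103·15.2881 + 116·4.6225 = 3647.5176.
s²ₚ = 3647.5176 / 350 = 10.42148... → 10.421.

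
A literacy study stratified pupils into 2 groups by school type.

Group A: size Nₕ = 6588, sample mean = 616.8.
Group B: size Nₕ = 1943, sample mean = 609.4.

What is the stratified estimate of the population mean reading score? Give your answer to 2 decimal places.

615.11

x̄_st = (Σ Nₕx̄ₕ) / (Σ Nₕ) = (6588·616.8 + 1943·609.4) / 8531
= 5247542.6 / 8531 = 615.1146... → 615.11.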